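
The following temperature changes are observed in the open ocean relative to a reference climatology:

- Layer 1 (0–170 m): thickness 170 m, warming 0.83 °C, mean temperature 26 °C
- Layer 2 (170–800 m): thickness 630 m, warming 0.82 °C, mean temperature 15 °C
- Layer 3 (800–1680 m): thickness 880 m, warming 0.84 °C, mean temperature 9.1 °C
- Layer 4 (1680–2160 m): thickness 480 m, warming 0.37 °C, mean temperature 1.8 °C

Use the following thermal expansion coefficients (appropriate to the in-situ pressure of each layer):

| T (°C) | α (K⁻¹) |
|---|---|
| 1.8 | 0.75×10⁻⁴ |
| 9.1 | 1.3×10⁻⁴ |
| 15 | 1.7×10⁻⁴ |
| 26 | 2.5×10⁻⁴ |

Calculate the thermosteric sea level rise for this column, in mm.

Δh ≈ 233 mm

Layer 1 at 26 °C → α = 2.5×10⁻⁴ K⁻¹
Layer 2 at 15 °C → α = 1.7×10⁻⁴ K⁻¹
Layer 3 at 9.1 °C → α = 1.3×10⁻⁴ K⁻¹
Layer 4 at 1.8 °C → α = 0.75×10⁻⁴ K⁻¹
Layer 1: 2.5×10⁻⁴ × 170 × 0.83 = 0.035275 m
Layer 2: 630 × 0.82 × 1.7×10⁻⁴ = 0.087822 m
880 × 0.84 × 1.3×10⁻⁴ = 0.096096 m
1680–2160 m: 0.75×10⁻⁴ × 480 × 0.37 = 0.01332 m
Δh = 0.035275 + 0.087822 + 0.096096 + 0.01332 = 0.232513 m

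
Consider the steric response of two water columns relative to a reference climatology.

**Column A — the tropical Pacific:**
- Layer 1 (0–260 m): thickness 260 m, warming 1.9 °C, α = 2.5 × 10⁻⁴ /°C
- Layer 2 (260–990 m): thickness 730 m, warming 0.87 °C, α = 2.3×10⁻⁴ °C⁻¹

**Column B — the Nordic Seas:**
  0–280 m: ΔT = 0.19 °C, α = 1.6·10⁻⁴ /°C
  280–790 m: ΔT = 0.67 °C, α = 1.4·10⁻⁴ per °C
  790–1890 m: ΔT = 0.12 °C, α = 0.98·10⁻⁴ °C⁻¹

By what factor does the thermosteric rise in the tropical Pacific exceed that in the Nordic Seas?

A 1.9 × 2.5×10⁻⁴ × 260 = 0.12350 m
A 260–990 m: 0.87 × 730 × 2.3×10⁻⁴ = 0.146073 m
A total: 0.269573 m
B 0–280 m: 280 × 0.19 × 1.6×10⁻⁴ = 0.008512 m
B 0.67 × 1.4×10⁻⁴ × 510 = 0.047838 m
B 790–1890 m: 0.98×10⁻⁴ × 1100 × 0.12 = 0.012936 m
B total: 0.069286 m
Ratio: 0.269573 / 0.069286 ≈ 3.891

≈ 3.89×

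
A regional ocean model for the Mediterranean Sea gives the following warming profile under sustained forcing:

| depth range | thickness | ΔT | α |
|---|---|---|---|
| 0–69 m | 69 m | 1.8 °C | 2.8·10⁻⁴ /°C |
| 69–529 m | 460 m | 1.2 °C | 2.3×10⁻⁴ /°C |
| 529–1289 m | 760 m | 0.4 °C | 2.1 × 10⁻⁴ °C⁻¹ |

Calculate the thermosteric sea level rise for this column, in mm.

0–69 m: 1.8 × 69 × 2.8×10⁻⁴ = 0.034776 m
Layer 2: 2.3×10⁻⁴ × 460 × 1.2 = 0.12696 m
529–1289 m: 2.1×10⁻⁴ × 760 × 0.4 = 0.06384 m
Δh = 0.034776 + 0.12696 + 0.06384 = 0.225576 m ≈ 226 mm

226 mm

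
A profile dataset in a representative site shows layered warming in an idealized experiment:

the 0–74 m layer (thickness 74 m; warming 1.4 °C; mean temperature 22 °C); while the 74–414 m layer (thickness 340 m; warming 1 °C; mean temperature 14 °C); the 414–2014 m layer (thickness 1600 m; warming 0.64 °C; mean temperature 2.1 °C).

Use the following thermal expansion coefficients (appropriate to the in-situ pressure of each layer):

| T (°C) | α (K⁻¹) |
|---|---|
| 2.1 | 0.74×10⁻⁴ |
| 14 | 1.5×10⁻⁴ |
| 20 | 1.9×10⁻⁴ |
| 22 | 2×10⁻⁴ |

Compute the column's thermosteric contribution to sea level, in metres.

Δh = 0.147 m

Layer 1 at 22 °C → α = 2×10⁻⁴ K⁻¹
Layer 2 at 14 °C → α = 1.5×10⁻⁴ K⁻¹
Layer 3 at 2.1 °C → α = 0.74×10⁻⁴ K⁻¹
Layer 1: 74 × 1.4 × 2×10⁻⁴ = 0.02072 m
Layer 2: 1.5×10⁻⁴ × 1 × 340 = 0.05100 m
Layer 3: 1600 × 0.74×10⁻⁴ × 0.64 = 0.075776 m
Δh = 0.02072 + 0.05100 + 0.075776 = 0.147496 m ≈ 0.147 m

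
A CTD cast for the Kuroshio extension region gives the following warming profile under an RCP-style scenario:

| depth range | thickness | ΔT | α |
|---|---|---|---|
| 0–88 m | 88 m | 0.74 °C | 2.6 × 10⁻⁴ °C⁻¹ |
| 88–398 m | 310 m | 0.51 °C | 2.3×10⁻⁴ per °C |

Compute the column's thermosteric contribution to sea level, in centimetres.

0.74 × 88 × 2.6×10⁻⁴ = 0.0169312 m
88–398 m: 310 × 0.51 × 2.3×10⁻⁴ = 0.036363 m
Δh = 0.0169312 + 0.036363 = 0.0532942 m

Δh ≈ 5.3 cm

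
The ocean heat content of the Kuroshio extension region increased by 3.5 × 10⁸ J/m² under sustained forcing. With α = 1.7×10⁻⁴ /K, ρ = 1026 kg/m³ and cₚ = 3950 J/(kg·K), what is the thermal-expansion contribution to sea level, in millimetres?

Δh = αQ/(ρcₚ) = 1.7×10⁻⁴ × 3.5×10⁸ / (1026 × 3950) ≈ 0.014682 m

Δh ≈ 15 mm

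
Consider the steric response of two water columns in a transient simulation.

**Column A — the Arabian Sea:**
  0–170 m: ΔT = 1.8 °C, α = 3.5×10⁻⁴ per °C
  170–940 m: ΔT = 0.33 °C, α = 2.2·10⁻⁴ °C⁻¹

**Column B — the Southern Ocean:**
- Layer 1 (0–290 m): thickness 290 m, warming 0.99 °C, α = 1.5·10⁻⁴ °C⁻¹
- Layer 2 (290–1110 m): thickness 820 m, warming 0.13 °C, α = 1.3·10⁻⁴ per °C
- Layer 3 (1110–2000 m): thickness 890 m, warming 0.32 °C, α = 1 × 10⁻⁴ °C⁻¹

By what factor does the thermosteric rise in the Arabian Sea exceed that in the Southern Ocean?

≈ 1.9×

A Layer 1: 3.5×10⁻⁴ × 170 × 1.8 = 0.10710 m
A Layer 2: 0.33 × 2.2×10⁻⁴ × 770 = 0.055902 m
A total: 0.163002 m
B 290 × 1.5×10⁻⁴ × 0.99 = 0.043065 m
B 1.3×10⁻⁴ × 820 × 0.13 = 0.013858 m
B Layer 3: 1×10⁻⁴ × 890 × 0.32 = 0.02848 m
B total: 0.085403 m
Ratio: 0.163002 / 0.085403 ≈ 1.909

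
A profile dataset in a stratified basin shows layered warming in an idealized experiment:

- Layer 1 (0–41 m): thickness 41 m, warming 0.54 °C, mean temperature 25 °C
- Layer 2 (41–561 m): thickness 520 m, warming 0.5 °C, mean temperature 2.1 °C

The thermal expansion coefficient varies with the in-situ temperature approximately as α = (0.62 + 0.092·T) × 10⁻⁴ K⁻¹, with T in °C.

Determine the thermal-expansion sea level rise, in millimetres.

Layer 1: α = (0.62 + 0.092×25)×10⁻⁴ = 2.92×10⁻⁴ K⁻¹
Layer 2: α = (0.62 + 0.092×2.1)×10⁻⁴ = 0.8132×10⁻⁴ K⁻¹
Layer 1: 2.92×10⁻⁴ × 41 × 0.54 = 0.00646488 m
Layer 2: 0.5 × 520 × 0.8132×10⁻⁴ = 0.0211432 m
Δh = 0.00646488 + 0.0211432 = 0.02760808 m

Δh = 27.6 mm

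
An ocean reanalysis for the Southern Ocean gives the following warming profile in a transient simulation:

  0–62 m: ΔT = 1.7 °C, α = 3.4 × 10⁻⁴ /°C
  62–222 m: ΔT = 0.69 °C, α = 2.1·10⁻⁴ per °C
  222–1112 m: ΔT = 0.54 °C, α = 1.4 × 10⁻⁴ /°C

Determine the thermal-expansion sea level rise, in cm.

about 13 cm

1.7 × 3.4×10⁻⁴ × 62 = 0.035836 m
2.1×10⁻⁴ × 0.69 × 160 = 0.023184 m
890 × 0.54 × 1.4×10⁻⁴ = 0.067284 m
Δh = 0.035836 + 0.023184 + 0.067284 = 0.126304 m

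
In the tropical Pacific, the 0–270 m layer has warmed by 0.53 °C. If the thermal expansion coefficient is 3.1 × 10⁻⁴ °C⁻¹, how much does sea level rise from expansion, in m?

0.044 m

Δh = αΔT·H = 3.1×10⁻⁴ × 0.53 × 270 = 0.044361 m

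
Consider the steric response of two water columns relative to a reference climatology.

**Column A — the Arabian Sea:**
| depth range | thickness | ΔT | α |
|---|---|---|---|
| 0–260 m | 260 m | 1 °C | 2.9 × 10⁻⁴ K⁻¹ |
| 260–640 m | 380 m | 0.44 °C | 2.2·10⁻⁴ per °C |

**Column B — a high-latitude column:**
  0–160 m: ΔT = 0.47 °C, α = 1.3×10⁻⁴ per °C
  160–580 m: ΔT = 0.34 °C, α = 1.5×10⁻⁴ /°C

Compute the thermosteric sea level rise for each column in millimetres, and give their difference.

A 1 × 260 × 2.9×10⁻⁴ = 0.07540 m
A 260–640 m: 2.2×10⁻⁴ × 0.44 × 380 = 0.036784 m
A total: 0.112184 m
B Layer 1: 0.47 × 1.3×10⁻⁴ × 160 = 0.009776 m
B 160–580 m: 0.34 × 420 × 1.5×10⁻⁴ = 0.02142 m
B total: 0.031196 m
Difference: 0.112184 − 0.031196 = 0.080988 m

Δh_A ≈ 110 mm, Δh_B ≈ 31 mm; difference ≈ 81 mm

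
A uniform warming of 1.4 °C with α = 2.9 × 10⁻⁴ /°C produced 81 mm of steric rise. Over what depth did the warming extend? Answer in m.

about 200 m

H = Δh/(αΔT) = 0.081 / (2.9×10⁻⁴ × 1.4) ≈ 199.5 m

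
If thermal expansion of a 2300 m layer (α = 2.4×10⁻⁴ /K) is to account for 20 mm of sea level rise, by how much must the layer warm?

ΔT ≈ 0.0362 °C

ΔT = Δh/(αH) = 0.02 / (2.4×10⁻⁴ × 2300) ≈ 0.03623 °C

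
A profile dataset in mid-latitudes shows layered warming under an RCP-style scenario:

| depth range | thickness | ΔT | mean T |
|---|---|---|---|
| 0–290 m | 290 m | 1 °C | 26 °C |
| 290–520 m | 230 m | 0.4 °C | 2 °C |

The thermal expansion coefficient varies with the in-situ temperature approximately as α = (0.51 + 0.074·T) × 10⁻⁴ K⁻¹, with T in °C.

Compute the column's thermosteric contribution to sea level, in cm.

Layer 1: α = (0.51 + 0.074×26)×10⁻⁴ = 2.434×10⁻⁴ K⁻¹
Layer 2: α = (0.51 + 0.074×2)×10⁻⁴ = 0.658×10⁻⁴ K⁻¹
0–290 m: 290 × 1 × 2.434×10⁻⁴ = 0.070586 m
290–520 m: 230 × 0.658×10⁻⁴ × 0.4 = 0.0060536 m
Δh = 0.070586 + 0.0060536 = 0.0766396 m

7.66 cm of thermosteric rise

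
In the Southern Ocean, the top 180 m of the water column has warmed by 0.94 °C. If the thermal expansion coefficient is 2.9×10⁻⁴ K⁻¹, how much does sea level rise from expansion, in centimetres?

4.91 cm of thermosteric rise

Δh = αΔT·H = 2.9×10⁻⁴ × 0.94 × 180 = 0.049068 m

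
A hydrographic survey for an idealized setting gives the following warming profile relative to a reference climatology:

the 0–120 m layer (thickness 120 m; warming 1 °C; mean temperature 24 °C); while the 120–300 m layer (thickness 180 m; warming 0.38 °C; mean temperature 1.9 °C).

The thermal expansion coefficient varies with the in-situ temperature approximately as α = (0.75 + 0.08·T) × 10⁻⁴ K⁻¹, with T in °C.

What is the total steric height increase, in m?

about 0.0382 m

Layer 1: α = (0.75 + 0.08×24)×10⁻⁴ = 2.67×10⁻⁴ K⁻¹
Layer 2: α = (0.75 + 0.08×1.9)×10⁻⁴ = 0.902×10⁻⁴ K⁻¹
Layer 1: 2.67×10⁻⁴ × 120 × 1 = 0.03204 m
Layer 2: 180 × 0.38 × 0.902×10⁻⁴ = 0.00616968 m
Δh = 0.03204 + 0.00616968 = 0.03820968 m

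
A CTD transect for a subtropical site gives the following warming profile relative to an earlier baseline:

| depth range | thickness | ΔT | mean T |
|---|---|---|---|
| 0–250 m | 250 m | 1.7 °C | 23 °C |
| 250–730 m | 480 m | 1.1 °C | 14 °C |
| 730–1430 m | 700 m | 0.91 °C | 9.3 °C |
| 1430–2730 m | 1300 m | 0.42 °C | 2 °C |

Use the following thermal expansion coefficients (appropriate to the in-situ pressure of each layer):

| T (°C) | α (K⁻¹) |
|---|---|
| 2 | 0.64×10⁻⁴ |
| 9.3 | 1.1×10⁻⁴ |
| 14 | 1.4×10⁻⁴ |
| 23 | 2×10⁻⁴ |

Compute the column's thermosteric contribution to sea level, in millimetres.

Layer 1 at 23 °C → α = 2×10⁻⁴ K⁻¹
Layer 2 at 14 °C → α = 1.4×10⁻⁴ K⁻¹
Layer 3 at 9.3 °C → α = 1.1×10⁻⁴ K⁻¹
Layer 4 at 2 °C → α = 0.64×10⁻⁴ K⁻¹
250 × 1.7 × 2×10⁻⁴ = 0.08500 m
250–730 m: 1.1 × 1.4×10⁻⁴ × 480 = 0.07392 m
700 × 0.91 × 1.1×10⁻⁴ = 0.07007 m
Layer 4: 0.64×10⁻⁴ × 0.42 × 1300 = 0.034944 m
Δh = 0.08500 + 0.07392 + 0.07007 + 0.034944 = 0.263934 m

Δh ≈ 264 mm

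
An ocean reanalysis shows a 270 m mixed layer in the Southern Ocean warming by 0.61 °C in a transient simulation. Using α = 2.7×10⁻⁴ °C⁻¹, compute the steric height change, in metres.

about 0.0445 m

Δh = αΔT·H = 2.7×10⁻⁴ × 0.61 × 270 = 0.044469 m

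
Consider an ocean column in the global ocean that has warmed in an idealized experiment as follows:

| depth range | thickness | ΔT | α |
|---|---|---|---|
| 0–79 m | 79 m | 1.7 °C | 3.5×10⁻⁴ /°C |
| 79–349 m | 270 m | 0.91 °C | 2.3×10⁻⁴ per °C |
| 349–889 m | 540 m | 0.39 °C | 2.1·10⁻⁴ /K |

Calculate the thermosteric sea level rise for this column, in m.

Layer 1: 79 × 1.7 × 3.5×10⁻⁴ = 0.047005 m
79–349 m: 0.91 × 2.3×10⁻⁴ × 270 = 0.056511 m
Layer 3: 2.1×10⁻⁴ × 0.39 × 540 = 0.044226 m
Δh = 0.047005 + 0.056511 + 0.044226 = 0.147742 m

Δh = 0.148 m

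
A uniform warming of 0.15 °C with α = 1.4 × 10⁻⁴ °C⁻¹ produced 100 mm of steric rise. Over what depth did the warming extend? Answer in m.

H = Δh/(αΔT) = 0.1 / (1.4×10⁻⁴ × 0.15) ≈ 4762 m

4760 m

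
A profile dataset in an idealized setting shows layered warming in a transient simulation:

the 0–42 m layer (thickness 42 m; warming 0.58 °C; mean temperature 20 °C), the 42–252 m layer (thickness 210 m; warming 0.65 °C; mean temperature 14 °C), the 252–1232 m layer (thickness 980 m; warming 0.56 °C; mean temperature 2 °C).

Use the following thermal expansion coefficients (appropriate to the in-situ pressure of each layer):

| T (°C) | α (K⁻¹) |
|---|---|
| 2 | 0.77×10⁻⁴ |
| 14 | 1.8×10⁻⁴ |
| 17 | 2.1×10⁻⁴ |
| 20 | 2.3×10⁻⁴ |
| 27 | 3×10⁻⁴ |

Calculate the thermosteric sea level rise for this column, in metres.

0.072 m of thermosteric rise

Layer 1 at 20 °C → α = 2.3×10⁻⁴ K⁻¹
Layer 2 at 14 °C → α = 1.8×10⁻⁴ K⁻¹
Layer 3 at 2 °C → α = 0.77×10⁻⁴ K⁻¹
2.3×10⁻⁴ × 42 × 0.58 = 0.0056028 m
Layer 2: 210 × 0.65 × 1.8×10⁻⁴ = 0.02457 m
Layer 3: 980 × 0.56 × 0.77×10⁻⁴ = 0.0422576 m
Δh = 0.0056028 + 0.02457 + 0.0422576 = 0.0724304 m ≈ 0.072 m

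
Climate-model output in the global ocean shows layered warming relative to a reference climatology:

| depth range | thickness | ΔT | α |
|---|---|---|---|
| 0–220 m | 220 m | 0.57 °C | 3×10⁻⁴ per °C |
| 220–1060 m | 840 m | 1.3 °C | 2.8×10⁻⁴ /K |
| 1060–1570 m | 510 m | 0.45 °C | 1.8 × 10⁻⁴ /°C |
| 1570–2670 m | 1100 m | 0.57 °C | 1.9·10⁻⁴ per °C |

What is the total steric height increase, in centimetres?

Δh ≈ 50.4 cm

Layer 1: 3×10⁻⁴ × 0.57 × 220 = 0.03762 m
Layer 2: 840 × 2.8×10⁻⁴ × 1.3 = 0.30576 m
510 × 1.8×10⁻⁴ × 0.45 = 0.04131 m
Layer 4: 0.57 × 1100 × 1.9×10⁻⁴ = 0.11913 m
Δh = 0.03762 + 0.30576 + 0.04131 + 0.11913 = 0.50382 m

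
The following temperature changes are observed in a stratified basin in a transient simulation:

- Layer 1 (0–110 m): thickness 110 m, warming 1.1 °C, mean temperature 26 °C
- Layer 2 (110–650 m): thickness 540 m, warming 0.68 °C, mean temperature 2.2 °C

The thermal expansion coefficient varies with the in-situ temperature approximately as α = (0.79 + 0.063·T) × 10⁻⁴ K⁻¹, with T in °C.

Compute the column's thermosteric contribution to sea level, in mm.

Layer 1: α = (0.79 + 0.063×26)×10⁻⁴ = 2.428×10⁻⁴ K⁻¹
Layer 2: α = (0.79 + 0.063×2.2)×10⁻⁴ = 0.9286×10⁻⁴ K⁻¹
Layer 1: 1.1 × 110 × 2.428×10⁻⁴ = 0.0293788 m
110–650 m: 0.9286×10⁻⁴ × 0.68 × 540 = 0.034098192 m
Δh = 0.0293788 + 0.034098192 = 0.063476992 m

63.5 mm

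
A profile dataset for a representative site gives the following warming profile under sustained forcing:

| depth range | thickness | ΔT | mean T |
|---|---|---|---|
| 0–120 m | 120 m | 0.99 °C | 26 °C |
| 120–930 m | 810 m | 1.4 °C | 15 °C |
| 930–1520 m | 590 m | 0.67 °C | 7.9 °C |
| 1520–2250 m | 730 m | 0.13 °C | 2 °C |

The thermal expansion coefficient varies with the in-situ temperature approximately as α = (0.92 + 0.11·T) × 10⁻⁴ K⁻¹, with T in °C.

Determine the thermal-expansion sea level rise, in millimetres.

about 420 mm

Layer 1: α = (0.92 + 0.11×26)×10⁻⁴ = 3.78×10⁻⁴ K⁻¹
Layer 2: α = (0.92 + 0.11×15)×10⁻⁴ = 2.57×10⁻⁴ K⁻¹
Layer 3: α = (0.92 + 0.11×7.9)×10⁻⁴ = 1.789×10⁻⁴ K⁻¹
Layer 4: α = (0.92 + 0.11×2)×10⁻⁴ = 1.14×10⁻⁴ K⁻¹
120 × 3.78×10⁻⁴ × 0.99 = 0.0449064 m
Layer 2: 1.4 × 810 × 2.57×10⁻⁴ = 0.291438 m
Layer 3: 1.789×10⁻⁴ × 590 × 0.67 = 0.07071917 m
1520–2250 m: 0.13 × 1.14×10⁻⁴ × 730 = 0.0108186 m
Δh = 0.0449064 + 0.291438 + 0.07071917 + 0.0108186 = 0.41788217 m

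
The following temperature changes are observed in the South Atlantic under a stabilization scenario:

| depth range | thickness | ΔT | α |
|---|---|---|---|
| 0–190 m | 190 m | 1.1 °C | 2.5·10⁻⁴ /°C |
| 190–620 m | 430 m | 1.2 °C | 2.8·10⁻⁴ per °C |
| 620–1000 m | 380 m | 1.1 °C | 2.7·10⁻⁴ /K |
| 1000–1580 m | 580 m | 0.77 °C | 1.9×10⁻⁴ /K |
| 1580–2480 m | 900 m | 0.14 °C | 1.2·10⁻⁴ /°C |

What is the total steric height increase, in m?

Δh = 0.41 m

0–190 m: 190 × 1.1 × 2.5×10⁻⁴ = 0.05225 m
190–620 m: 430 × 2.8×10⁻⁴ × 1.2 = 0.14448 m
Layer 3: 380 × 1.1 × 2.7×10⁻⁴ = 0.11286 m
Layer 4: 580 × 1.9×10⁻⁴ × 0.77 = 0.084854 m
Layer 5: 900 × 1.2×10⁻⁴ × 0.14 = 0.01512 m
Δh = 0.05225 + 0.14448 + 0.11286 + 0.084854 + 0.01512 = 0.409564 m ≈ 0.41 m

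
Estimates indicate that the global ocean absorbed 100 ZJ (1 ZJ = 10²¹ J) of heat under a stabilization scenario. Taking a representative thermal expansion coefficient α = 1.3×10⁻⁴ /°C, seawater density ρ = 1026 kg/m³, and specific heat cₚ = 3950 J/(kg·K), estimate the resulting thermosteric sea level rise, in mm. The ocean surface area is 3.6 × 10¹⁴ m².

Per unit area: Q = 100×10²¹ / (3.6×10¹⁴) ≈ 2.778×10⁸ J/m²
Δh = αQ/(ρcₚ) = 1.3×10⁻⁴ × 2.778×10⁸ / (1026 × 3950) ≈ 0.0089111 m

8.91 mm of thermosteric rise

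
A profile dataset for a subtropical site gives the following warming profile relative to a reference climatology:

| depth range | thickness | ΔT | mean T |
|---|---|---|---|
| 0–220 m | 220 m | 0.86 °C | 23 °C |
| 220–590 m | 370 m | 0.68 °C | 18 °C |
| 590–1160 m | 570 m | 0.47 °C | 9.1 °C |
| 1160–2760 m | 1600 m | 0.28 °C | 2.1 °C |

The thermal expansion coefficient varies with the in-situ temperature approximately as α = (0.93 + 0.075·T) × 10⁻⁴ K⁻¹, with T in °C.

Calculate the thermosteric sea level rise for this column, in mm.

Δh = 200 mm

Layer 1: α = (0.93 + 0.075×23)×10⁻⁴ = 2.655×10⁻⁴ K⁻¹
Layer 2: α = (0.93 + 0.075×18)×10⁻⁴ = 2.28×10⁻⁴ K⁻¹
Layer 3: α = (0.93 + 0.075×9.1)×10⁻⁴ = 1.6125×10⁻⁴ K⁻¹
Layer 4: α = (0.93 + 0.075×2.1)×10⁻⁴ = 1.0875×10⁻⁴ K⁻¹
0.86 × 2.655×10⁻⁴ × 220 = 0.0502326 m
Layer 2: 0.68 × 2.28×10⁻⁴ × 370 = 0.0573648 m
Layer 3: 1.6125×10⁻⁴ × 570 × 0.47 = 0.043198875 m
Layer 4: 1600 × 1.0875×10⁻⁴ × 0.28 = 0.04872 m
Δh = 0.0502326 + 0.0573648 + 0.043198875 + 0.04872 = 0.199516275 m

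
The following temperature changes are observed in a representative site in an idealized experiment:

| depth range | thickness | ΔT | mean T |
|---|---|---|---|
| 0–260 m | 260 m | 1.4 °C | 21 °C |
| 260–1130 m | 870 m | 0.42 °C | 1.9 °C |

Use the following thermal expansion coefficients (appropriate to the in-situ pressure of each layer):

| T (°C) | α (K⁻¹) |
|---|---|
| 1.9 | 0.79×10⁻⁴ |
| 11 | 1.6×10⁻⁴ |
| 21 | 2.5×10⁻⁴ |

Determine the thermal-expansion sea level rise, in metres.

0.12 m

Layer 1 at 21 °C → α = 2.5×10⁻⁴ K⁻¹
Layer 2 at 1.9 °C → α = 0.79×10⁻⁴ K⁻¹
Layer 1: 260 × 1.4 × 2.5×10⁻⁴ = 0.09100 m
0.79×10⁻⁴ × 0.42 × 870 = 0.0288666 m
Δh = 0.09100 + 0.0288666 = 0.1198666 m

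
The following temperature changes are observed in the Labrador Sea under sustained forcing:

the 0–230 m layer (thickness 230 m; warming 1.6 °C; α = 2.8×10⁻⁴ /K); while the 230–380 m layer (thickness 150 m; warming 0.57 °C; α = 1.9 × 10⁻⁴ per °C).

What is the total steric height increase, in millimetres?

Δh ≈ 120 mm

0–230 m: 1.6 × 2.8×10⁻⁴ × 230 = 0.10304 m
Layer 2: 1.9×10⁻⁴ × 0.57 × 150 = 0.016245 m
Δh = 0.10304 + 0.016245 = 0.119285 m ≈ 120 mm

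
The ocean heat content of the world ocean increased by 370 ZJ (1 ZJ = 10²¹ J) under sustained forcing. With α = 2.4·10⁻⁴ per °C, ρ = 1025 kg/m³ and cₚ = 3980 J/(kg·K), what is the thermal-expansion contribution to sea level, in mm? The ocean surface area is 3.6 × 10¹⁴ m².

Δh = 60.5 mm

Per unit area: Q = 370×10²¹ / (3.6×10¹⁴) ≈ 1.028×10⁹ J/m²
Δh = αQ/(ρcₚ) = 2.4×10⁻⁴ × 1.028×10⁹ / (1025 × 3980) ≈ 0.060478 m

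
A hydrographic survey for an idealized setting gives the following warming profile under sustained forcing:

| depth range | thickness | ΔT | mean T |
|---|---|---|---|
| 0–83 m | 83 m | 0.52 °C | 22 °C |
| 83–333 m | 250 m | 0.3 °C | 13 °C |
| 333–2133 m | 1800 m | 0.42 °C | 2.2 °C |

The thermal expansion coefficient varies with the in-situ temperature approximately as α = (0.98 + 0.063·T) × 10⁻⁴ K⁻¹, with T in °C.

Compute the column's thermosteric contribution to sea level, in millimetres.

Layer 1: α = (0.98 + 0.063×22)×10⁻⁴ = 2.366×10⁻⁴ K⁻¹
Layer 2: α = (0.98 + 0.063×13)×10⁻⁴ = 1.799×10⁻⁴ K⁻¹
Layer 3: α = (0.98 + 0.063×2.2)×10⁻⁴ = 1.1186×10⁻⁴ K⁻¹
0–83 m: 2.366×10⁻⁴ × 0.52 × 83 = 0.010211656 m
Layer 2: 1.799×10⁻⁴ × 250 × 0.3 = 0.0134925 m
0.42 × 1800 × 1.1186×10⁻⁴ = 0.08456616 m
Δh = 0.010211656 + 0.0134925 + 0.08456616 = 0.108270316 m ≈ 108 mm

Δh ≈ 108 mm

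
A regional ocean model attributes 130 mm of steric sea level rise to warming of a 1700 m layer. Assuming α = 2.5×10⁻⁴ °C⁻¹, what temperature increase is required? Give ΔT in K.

ΔT ≈ 0.31 K

ΔT = Δh/(αH) = 0.13 / (2.5×10⁻⁴ × 1700) ≈ 0.3059 K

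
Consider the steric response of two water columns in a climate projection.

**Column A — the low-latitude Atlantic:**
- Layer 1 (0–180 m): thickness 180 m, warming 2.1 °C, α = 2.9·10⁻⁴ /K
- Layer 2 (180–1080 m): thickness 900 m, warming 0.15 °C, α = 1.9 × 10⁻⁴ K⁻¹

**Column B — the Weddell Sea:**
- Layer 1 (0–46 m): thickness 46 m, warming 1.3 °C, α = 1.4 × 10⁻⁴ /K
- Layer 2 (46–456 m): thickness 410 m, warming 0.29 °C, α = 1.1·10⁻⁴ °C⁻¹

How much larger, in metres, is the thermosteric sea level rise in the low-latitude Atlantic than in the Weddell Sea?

A 180 × 2.1 × 2.9×10⁻⁴ = 0.10962 m
A Layer 2: 0.15 × 1.9×10⁻⁴ × 900 = 0.02565 m
A total: 0.13527 m
B Layer 1: 1.3 × 1.4×10⁻⁴ × 46 = 0.008372 m
B 410 × 1.1×10⁻⁴ × 0.29 = 0.013079 m
B total: 0.021451 m
Difference: 0.13527 − 0.021451 = 0.113819 m

0.11 m larger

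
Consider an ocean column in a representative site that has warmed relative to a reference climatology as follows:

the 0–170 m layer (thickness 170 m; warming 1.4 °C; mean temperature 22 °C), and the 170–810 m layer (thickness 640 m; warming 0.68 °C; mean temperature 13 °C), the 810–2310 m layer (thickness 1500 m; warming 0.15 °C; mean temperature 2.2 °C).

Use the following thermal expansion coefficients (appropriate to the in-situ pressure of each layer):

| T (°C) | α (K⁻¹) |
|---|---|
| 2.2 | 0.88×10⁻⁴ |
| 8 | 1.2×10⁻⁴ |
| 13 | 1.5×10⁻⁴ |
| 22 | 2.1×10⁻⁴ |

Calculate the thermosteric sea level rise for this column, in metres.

Δh ≈ 0.135 m

Layer 1 at 22 °C → α = 2.1×10⁻⁴ K⁻¹
Layer 2 at 13 °C → α = 1.5×10⁻⁴ K⁻¹
Layer 3 at 2.2 °C → α = 0.88×10⁻⁴ K⁻¹
170 × 2.1×10⁻⁴ × 1.4 = 0.04998 m
1.5×10⁻⁴ × 640 × 0.68 = 0.06528 m
810–2310 m: 1500 × 0.88×10⁻⁴ × 0.15 = 0.01980 m
Δh = 0.04998 + 0.06528 + 0.01980 = 0.13506 m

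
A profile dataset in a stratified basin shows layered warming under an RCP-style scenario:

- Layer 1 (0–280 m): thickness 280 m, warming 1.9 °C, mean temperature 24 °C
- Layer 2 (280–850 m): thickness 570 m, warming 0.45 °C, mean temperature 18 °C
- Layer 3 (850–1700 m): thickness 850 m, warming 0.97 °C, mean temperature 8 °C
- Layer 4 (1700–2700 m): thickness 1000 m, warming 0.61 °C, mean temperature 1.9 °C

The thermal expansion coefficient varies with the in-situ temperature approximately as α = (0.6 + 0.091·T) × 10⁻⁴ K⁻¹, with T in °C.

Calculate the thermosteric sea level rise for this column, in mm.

Layer 1: α = (0.6 + 0.091×24)×10⁻⁴ = 2.784×10⁻⁴ K⁻¹
Layer 2: α = (0.6 + 0.091×18)×10⁻⁴ = 2.238×10⁻⁴ K⁻¹
Layer 3: α = (0.6 + 0.091×8)×10⁻⁴ = 1.328×10⁻⁴ K⁻¹
Layer 4: α = (0.6 + 0.091×1.9)×10⁻⁴ = 0.7729×10⁻⁴ K⁻¹
Layer 1: 280 × 1.9 × 2.784×10⁻⁴ = 0.1481088 m
Layer 2: 0.45 × 570 × 2.238×10⁻⁴ = 0.0574047 m
0.97 × 850 × 1.328×10⁻⁴ = 0.1094936 m
0.61 × 1000 × 0.7729×10⁻⁴ = 0.0471469 m
Δh = 0.1481088 + 0.0574047 + 0.1094936 + 0.0471469 = 0.362154 m

362 mm of thermosteric rise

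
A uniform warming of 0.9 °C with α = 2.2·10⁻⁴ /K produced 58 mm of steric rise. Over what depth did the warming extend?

H = Δh/(αΔT) = 0.058 / (2.2×10⁻⁴ × 0.9) ≈ 292.9 m

290 m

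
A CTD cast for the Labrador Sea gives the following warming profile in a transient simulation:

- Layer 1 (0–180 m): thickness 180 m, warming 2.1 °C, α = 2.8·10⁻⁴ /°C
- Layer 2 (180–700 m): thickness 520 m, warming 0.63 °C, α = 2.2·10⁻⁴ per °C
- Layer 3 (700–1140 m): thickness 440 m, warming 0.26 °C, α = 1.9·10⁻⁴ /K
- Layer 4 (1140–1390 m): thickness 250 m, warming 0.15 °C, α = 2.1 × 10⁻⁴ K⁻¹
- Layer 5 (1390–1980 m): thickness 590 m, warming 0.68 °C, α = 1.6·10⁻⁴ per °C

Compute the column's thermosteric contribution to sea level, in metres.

Layer 1: 180 × 2.8×10⁻⁴ × 2.1 = 0.10584 m
180–700 m: 2.2×10⁻⁴ × 520 × 0.63 = 0.072072 m
Layer 3: 0.26 × 1.9×10⁻⁴ × 440 = 0.021736 m
Layer 4: 2.1×10⁻⁴ × 0.15 × 250 = 0.007875 m
590 × 0.68 × 1.6×10⁻⁴ = 0.064192 m
Δh = 0.10584 + 0.072072 + 0.021736 + 0.007875 + 0.064192 = 0.271715 m ≈ 0.27 m

0.27 m of thermosteric rise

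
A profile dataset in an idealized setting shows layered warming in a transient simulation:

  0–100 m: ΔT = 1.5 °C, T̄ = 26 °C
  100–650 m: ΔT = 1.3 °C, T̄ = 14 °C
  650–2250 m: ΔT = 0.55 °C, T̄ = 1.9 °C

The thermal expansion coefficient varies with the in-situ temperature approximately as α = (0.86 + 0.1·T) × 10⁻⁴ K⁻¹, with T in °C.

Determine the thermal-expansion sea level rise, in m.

Layer 1: α = (0.86 + 0.1×26)×10⁻⁴ = 3.46×10⁻⁴ K⁻¹
Layer 2: α = (0.86 + 0.1×14)×10⁻⁴ = 2.26×10⁻⁴ K⁻¹
Layer 3: α = (0.86 + 0.1×1.9)×10⁻⁴ = 1.05×10⁻⁴ K⁻¹
0–100 m: 3.46×10⁻⁴ × 1.5 × 100 = 0.05190 m
Layer 2: 1.3 × 550 × 2.26×10⁻⁴ = 0.16159 m
650–2250 m: 0.55 × 1600 × 1.05×10⁻⁴ = 0.09240 m
Δh = 0.05190 + 0.16159 + 0.09240 = 0.30589 m ≈ 0.306 m

0.306 m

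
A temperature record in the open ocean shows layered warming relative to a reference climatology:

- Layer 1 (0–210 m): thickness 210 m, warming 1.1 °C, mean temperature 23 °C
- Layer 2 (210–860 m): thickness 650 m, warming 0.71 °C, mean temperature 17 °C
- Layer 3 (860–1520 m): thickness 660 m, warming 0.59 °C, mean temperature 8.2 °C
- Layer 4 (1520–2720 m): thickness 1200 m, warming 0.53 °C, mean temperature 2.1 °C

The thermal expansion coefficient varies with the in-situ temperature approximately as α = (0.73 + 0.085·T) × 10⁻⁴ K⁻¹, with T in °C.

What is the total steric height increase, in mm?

Layer 1: α = (0.73 + 0.085×23)×10⁻⁴ = 2.685×10⁻⁴ K⁻¹
Layer 2: α = (0.73 + 0.085×17)×10⁻⁴ = 2.175×10⁻⁴ K⁻¹
Layer 3: α = (0.73 + 0.085×8.2)×10⁻⁴ = 1.427×10⁻⁴ K⁻¹
Layer 4: α = (0.73 + 0.085×2.1)×10⁻⁴ = 0.9085×10⁻⁴ K⁻¹
1.1 × 210 × 2.685×10⁻⁴ = 0.0620235 m
2.175×10⁻⁴ × 0.71 × 650 = 0.10037625 m
Layer 3: 0.59 × 660 × 1.427×10⁻⁴ = 0.05556738 m
Layer 4: 1200 × 0.9085×10⁻⁴ × 0.53 = 0.0577806 m
Δh = 0.0620235 + 0.10037625 + 0.05556738 + 0.0577806 = 0.27574773 m ≈ 280 mm

Δh ≈ 280 mm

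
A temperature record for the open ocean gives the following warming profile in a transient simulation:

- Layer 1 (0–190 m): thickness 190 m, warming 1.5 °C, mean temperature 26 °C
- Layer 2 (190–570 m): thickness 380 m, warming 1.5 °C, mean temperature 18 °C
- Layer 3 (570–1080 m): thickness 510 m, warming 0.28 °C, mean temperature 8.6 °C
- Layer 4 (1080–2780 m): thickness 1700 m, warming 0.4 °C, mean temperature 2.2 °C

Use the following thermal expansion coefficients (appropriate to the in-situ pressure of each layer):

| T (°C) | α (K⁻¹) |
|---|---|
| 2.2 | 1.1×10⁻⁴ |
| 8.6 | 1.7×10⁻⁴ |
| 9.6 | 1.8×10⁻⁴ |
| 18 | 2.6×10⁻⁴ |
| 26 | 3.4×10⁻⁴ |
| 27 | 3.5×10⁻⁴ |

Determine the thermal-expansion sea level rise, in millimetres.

Layer 1 at 26 °C → α = 3.4×10⁻⁴ K⁻¹
Layer 2 at 18 °C → α = 2.6×10⁻⁴ K⁻¹
Layer 3 at 8.6 °C → α = 1.7×10⁻⁴ K⁻¹
Layer 4 at 2.2 °C → α = 1.1×10⁻⁴ K⁻¹
Layer 1: 3.4×10⁻⁴ × 190 × 1.5 = 0.09690 m
Layer 2: 1.5 × 380 × 2.6×10⁻⁴ = 0.14820 m
Layer 3: 0.28 × 1.7×10⁻⁴ × 510 = 0.024276 m
0.4 × 1.1×10⁻⁴ × 1700 = 0.07480 m
Δh = 0.09690 + 0.14820 + 0.024276 + 0.07480 = 0.344176 m

Δh = 344 mm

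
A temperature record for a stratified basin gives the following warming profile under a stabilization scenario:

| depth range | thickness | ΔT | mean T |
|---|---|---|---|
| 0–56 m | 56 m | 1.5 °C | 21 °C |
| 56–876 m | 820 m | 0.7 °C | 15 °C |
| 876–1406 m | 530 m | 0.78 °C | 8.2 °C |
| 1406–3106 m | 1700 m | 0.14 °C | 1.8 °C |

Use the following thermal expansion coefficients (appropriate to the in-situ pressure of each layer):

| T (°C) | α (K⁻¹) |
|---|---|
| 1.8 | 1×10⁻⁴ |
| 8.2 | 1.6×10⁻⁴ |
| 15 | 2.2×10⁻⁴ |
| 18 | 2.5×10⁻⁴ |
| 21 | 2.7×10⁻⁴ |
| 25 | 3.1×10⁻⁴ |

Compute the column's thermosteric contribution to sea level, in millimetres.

239 mm

Layer 1 at 21 °C → α = 2.7×10⁻⁴ K⁻¹
Layer 2 at 15 °C → α = 2.2×10⁻⁴ K⁻¹
Layer 3 at 8.2 °C → α = 1.6×10⁻⁴ K⁻¹
Layer 4 at 1.8 °C → α = 1×10⁻⁴ K⁻¹
0–56 m: 2.7×10⁻⁴ × 1.5 × 56 = 0.02268 m
Layer 2: 0.7 × 820 × 2.2×10⁻⁴ = 0.12628 m
876–1406 m: 0.78 × 530 × 1.6×10⁻⁴ = 0.066144 m
1×10⁻⁴ × 0.14 × 1700 = 0.02380 m
Δh = 0.02268 + 0.12628 + 0.066144 + 0.02380 = 0.238904 m ≈ 239 mm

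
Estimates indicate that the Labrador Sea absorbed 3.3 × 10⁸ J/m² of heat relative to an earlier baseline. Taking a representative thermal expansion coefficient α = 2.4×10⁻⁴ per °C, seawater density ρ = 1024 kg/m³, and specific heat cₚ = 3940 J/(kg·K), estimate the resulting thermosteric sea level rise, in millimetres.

19.6 mm of thermosteric rise

Δh = αQ/(ρcₚ) = 2.4×10⁻⁴ × 3.3×10⁸ / (1024 × 3940) ≈ 0.01963 m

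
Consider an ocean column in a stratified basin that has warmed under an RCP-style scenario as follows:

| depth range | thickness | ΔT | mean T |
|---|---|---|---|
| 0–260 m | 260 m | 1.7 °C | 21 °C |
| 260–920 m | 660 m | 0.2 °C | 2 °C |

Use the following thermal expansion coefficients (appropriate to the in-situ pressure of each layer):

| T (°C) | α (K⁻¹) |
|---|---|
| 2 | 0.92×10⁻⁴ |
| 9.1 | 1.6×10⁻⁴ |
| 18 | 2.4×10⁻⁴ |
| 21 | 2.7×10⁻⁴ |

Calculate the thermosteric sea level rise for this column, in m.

Δh ≈ 0.131 m

Layer 1 at 21 °C → α = 2.7×10⁻⁴ K⁻¹
Layer 2 at 2 °C → α = 0.92×10⁻⁴ K⁻¹
Layer 1: 260 × 1.7 × 2.7×10⁻⁴ = 0.11934 m
260–920 m: 0.92×10⁻⁴ × 660 × 0.2 = 0.012144 m
Δh = 0.11934 + 0.012144 = 0.131484 m ≈ 0.131 m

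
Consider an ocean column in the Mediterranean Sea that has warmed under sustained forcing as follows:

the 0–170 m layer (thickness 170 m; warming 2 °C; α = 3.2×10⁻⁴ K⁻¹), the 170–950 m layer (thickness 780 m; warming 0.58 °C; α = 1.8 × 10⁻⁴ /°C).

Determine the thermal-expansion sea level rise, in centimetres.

19.0 cm of thermosteric rise

3.2×10⁻⁴ × 2 × 170 = 0.10880 m
170–950 m: 780 × 1.8×10⁻⁴ × 0.58 = 0.081432 m
Δh = 0.10880 + 0.081432 = 0.190232 m ≈ 19.0 cm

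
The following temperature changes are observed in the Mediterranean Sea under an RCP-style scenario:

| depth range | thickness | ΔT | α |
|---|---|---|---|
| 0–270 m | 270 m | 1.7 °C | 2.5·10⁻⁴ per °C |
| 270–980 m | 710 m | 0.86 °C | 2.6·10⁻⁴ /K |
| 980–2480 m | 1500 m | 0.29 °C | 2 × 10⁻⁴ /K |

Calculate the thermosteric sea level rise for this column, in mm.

0–270 m: 1.7 × 270 × 2.5×10⁻⁴ = 0.11475 m
270–980 m: 0.86 × 2.6×10⁻⁴ × 710 = 0.158756 m
980–2480 m: 0.29 × 2×10⁻⁴ × 1500 = 0.08700 m
Δh = 0.11475 + 0.158756 + 0.08700 = 0.360506 m

Δh ≈ 361 mm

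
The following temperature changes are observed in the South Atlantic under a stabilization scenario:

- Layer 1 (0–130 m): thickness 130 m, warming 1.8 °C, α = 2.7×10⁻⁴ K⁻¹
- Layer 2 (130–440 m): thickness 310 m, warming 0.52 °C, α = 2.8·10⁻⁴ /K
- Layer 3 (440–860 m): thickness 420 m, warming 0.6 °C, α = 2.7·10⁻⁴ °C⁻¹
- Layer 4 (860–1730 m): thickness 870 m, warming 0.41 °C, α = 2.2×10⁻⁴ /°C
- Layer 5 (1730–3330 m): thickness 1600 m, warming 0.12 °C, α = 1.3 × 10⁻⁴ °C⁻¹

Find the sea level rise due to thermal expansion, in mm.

2.7×10⁻⁴ × 130 × 1.8 = 0.06318 m
130–440 m: 310 × 0.52 × 2.8×10⁻⁴ = 0.045136 m
440–860 m: 420 × 0.6 × 2.7×10⁻⁴ = 0.06804 m
870 × 0.41 × 2.2×10⁻⁴ = 0.078474 m
1600 × 0.12 × 1.3×10⁻⁴ = 0.02496 m
Δh = 0.06318 + 0.045136 + 0.06804 + 0.078474 + 0.02496 = 0.27979 m

Δh ≈ 280 mm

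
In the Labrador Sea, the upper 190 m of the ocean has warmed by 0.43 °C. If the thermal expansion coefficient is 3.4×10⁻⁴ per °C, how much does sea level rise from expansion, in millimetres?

about 27.8 mm

Δh = αΔT·H = 3.4×10⁻⁴ × 0.43 × 190 = 0.027778 m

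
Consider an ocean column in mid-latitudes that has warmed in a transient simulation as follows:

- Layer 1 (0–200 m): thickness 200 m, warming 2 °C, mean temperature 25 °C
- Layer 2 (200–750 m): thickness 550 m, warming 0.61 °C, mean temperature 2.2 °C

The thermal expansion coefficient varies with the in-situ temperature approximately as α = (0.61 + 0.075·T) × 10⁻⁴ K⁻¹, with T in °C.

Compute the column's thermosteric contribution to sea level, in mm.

Layer 1: α = (0.61 + 0.075×25)×10⁻⁴ = 2.485×10⁻⁴ K⁻¹
Layer 2: α = (0.61 + 0.075×2.2)×10⁻⁴ = 0.775×10⁻⁴ K⁻¹
2 × 200 × 2.485×10⁻⁴ = 0.09940 m
200–750 m: 0.775×10⁻⁴ × 0.61 × 550 = 0.02600125 m
Δh = 0.09940 + 0.02600125 = 0.12540125 m

about 125 mm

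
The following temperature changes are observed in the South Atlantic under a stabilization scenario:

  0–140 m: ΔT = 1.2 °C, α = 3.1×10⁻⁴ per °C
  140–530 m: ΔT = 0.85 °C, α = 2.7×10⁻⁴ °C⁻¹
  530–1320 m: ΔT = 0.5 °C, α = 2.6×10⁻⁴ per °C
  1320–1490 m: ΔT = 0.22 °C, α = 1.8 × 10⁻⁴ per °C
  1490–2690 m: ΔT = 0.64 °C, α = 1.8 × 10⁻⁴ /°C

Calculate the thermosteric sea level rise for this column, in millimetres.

Layer 1: 1.2 × 3.1×10⁻⁴ × 140 = 0.05208 m
Layer 2: 390 × 2.7×10⁻⁴ × 0.85 = 0.089505 m
Layer 3: 2.6×10⁻⁴ × 0.5 × 790 = 0.10270 m
1320–1490 m: 1.8×10⁻⁴ × 170 × 0.22 = 0.006732 m
Layer 5: 1.8×10⁻⁴ × 1200 × 0.64 = 0.13824 m
Δh = 0.05208 + 0.089505 + 0.10270 + 0.006732 + 0.13824 = 0.389257 m

Δh = 389 mm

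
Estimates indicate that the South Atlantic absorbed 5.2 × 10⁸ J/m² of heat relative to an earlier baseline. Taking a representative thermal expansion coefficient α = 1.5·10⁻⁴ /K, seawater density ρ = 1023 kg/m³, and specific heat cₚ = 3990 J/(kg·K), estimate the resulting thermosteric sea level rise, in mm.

Δh = αQ/(ρcₚ) = 1.5×10⁻⁴ × 5.2×10⁸ / (1023 × 3990) ≈ 0.019109 m

19.1 mm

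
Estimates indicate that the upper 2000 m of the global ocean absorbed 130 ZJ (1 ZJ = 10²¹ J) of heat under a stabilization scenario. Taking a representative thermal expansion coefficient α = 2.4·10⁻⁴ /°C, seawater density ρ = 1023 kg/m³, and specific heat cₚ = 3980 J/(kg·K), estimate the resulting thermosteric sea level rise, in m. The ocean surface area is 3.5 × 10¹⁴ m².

Per unit area: Q = 130×10²¹ / (3.5×10¹⁴) ≈ 3.714×10⁸ J/m²
Δh = αQ/(ρcₚ) = 2.4×10⁻⁴ × 3.714×10⁸ / (1023 × 3980) ≈ 0.021892 m

0.022 m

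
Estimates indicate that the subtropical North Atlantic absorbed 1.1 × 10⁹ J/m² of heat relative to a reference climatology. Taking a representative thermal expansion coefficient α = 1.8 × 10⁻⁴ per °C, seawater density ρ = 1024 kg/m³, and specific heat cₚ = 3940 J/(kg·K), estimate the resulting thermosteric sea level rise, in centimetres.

4.91 cm

Δh = αQ/(ρcₚ) = 1.8×10⁻⁴ × 1.1×10⁹ / (1024 × 3940) ≈ 0.049076 m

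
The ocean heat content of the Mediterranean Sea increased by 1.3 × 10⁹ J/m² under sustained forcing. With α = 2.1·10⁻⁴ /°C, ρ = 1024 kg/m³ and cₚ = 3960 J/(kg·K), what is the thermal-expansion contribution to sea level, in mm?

Δh = αQ/(ρcₚ) = 2.1×10⁻⁴ × 1.3×10⁹ / (1024 × 3960) ≈ 0.067324 m

67.3 mm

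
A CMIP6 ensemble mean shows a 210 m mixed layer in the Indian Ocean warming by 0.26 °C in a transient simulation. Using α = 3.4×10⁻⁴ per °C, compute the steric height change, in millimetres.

Δh = 19 mm

Δh = αΔT·H = 3.4×10⁻⁴ × 0.26 × 210 = 0.018564 m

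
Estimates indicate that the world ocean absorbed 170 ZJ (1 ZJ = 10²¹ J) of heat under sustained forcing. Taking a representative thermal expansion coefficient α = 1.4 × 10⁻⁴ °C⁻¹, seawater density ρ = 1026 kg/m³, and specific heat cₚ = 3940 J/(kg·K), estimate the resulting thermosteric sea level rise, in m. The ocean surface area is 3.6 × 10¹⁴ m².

0.016 m

Per unit area: Q = 170×10²¹ / (3.6×10¹⁴) ≈ 4.722×10⁸ J/m²
Δh = αQ/(ρcₚ) = 1.4×10⁻⁴ × 4.722×10⁸ / (1026 × 3940) ≈ 0.016353 m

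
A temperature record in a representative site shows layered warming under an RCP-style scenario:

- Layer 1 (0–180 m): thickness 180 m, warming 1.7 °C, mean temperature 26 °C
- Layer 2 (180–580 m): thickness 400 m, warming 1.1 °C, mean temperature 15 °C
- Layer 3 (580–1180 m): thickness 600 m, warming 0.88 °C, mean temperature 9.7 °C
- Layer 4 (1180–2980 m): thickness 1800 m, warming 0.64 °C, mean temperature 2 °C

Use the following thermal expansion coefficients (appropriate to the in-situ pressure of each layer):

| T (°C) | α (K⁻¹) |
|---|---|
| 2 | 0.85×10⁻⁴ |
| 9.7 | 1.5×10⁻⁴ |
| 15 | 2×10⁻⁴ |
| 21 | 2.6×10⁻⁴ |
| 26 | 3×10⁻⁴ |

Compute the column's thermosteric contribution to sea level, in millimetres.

Layer 1 at 26 °C → α = 3×10⁻⁴ K⁻¹
Layer 2 at 15 °C → α = 2×10⁻⁴ K⁻¹
Layer 3 at 9.7 °C → α = 1.5×10⁻⁴ K⁻¹
Layer 4 at 2 °C → α = 0.85×10⁻⁴ K⁻¹
0–180 m: 1.7 × 3×10⁻⁴ × 180 = 0.09180 m
400 × 1.1 × 2×10⁻⁴ = 0.08800 m
580–1180 m: 1.5×10⁻⁴ × 600 × 0.88 = 0.07920 m
0.85×10⁻⁴ × 0.64 × 1800 = 0.09792 m
Δh = 0.09180 + 0.08800 + 0.07920 + 0.09792 = 0.35692 m

Δh = 360 mm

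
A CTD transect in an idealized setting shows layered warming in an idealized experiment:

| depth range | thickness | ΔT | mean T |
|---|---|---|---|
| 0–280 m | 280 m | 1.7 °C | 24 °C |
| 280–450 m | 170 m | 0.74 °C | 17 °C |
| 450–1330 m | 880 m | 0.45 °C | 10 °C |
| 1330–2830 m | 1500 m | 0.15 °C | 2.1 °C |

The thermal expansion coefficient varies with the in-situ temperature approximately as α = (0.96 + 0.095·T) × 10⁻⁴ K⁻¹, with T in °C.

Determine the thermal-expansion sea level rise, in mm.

Δh = 288 mm

Layer 1: α = (0.96 + 0.095×24)×10⁻⁴ = 3.24×10⁻⁴ K⁻¹
Layer 2: α = (0.96 + 0.095×17)×10⁻⁴ = 2.575×10⁻⁴ K⁻¹
Layer 3: α = (0.96 + 0.095×10)×10⁻⁴ = 1.91×10⁻⁴ K⁻¹
Layer 4: α = (0.96 + 0.095×2.1)×10⁻⁴ = 1.1595×10⁻⁴ K⁻¹
Layer 1: 280 × 1.7 × 3.24×10⁻⁴ = 0.154224 m
2.575×10⁻⁴ × 0.74 × 170 = 0.0323935 m
1.91×10⁻⁴ × 0.45 × 880 = 0.075636 m
1330–2830 m: 0.15 × 1500 × 1.1595×10⁻⁴ = 0.02608875 m
Δh = 0.154224 + 0.0323935 + 0.075636 + 0.02608875 = 0.28834225 m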